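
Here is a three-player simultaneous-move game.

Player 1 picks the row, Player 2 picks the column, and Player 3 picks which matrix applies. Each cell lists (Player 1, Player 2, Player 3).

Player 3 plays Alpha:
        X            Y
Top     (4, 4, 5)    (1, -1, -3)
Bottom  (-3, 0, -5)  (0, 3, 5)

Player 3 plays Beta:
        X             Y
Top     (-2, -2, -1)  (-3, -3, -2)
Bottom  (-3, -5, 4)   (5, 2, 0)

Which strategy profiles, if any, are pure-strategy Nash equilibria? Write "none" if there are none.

Player 1 against (X, Alpha): payoffs 4, -3 → best response Top.
Player 1 against (X, Beta): payoffs -2, -3 → best response Top.
Player 1 against (Y, Alpha): payoffs 1, 0 → best response Top.
Player 1 against (Y, Beta): payoffs -3, 5 → best response Bottom.
Player 2 against (Top, Alpha): payoffs 4, -1 → best response X.
Player 2 against (Top, Beta): payoffs -2, -3 → best response X.
Player 2 against (Bottom, Alpha): payoffs 0, 3 → best response Y.
Player 2 against (Bottom, Beta): payoffs -5, 2 → best response Y.
Player 3 against (Top, X): payoffs 5, -1 → best response Alpha.
Player 3 against (Top, Y): payoffs -3, -2 → best response Beta.
Player 3 against (Bottom, X): payoffs -5, 4 → best response Beta.
Player 3 against (Bottom, Y): payoffs 5, 0 → best response Alpha.
Mutual best responses: (Top, X, Alpha).

(Top, X, Alpha)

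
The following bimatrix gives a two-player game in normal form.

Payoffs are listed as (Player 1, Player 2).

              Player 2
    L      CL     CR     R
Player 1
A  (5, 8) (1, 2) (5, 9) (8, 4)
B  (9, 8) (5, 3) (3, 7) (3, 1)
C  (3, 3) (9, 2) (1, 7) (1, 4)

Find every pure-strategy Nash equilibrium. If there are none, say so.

Check each profile: it is a Nash equilibrium iff no player can strictly gain by switching unilaterally.
(A, L): Player 1 can switch to B (5 → 9). Not NE.
(A, CL): Player 1 can switch to B (1 → 5). Not NE.
(A, CR): Player 1 gets 5, best alternative 3; Player 2 gets 9, best alternative 8. No profitable deviation — NE.
(A, R): Player 2 can switch to L (4 → 8). Not NE.
(B, L): Player 1 gets 9, best alternative 5; Player 2 gets 8, best alternative 7. No profitable deviation — NE.
(B, CL): Player 1 can switch to C (5 → 9). Not NE.
(B, CR): Player 1 can switch to A (3 → 5). Not NE.
(B, R): Player 1 can switch to A (3 → 8). Not NE.
(The remaining 4 profiles each have a profitable deviation by the same check.)

Pure-strategy Nash equilibria: (A, CR) and (B, L)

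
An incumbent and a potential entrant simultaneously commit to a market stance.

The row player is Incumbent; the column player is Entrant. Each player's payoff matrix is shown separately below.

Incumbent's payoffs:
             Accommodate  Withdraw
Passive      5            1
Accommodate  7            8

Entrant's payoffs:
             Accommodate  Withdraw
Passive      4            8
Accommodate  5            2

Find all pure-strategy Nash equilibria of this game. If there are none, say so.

(Passive, Accommodate): Incumbent can switch to Accommodate (5 → 7). Not NE.
(Passive, Withdraw): Incumbent can switch to Accommodate (1 → 8). Not NE.
(Accommodate, Accommodate): Incumbent gets 7, best alternative 5; Entrant gets 5, best alternative 2. No profitable deviation — NE.
(Accommodate, Withdraw): Entrant can switch to Accommodate (2 → 5). Not NE.

The unique pure-strategy Nash equilibrium is (Accommodate, Accommodate).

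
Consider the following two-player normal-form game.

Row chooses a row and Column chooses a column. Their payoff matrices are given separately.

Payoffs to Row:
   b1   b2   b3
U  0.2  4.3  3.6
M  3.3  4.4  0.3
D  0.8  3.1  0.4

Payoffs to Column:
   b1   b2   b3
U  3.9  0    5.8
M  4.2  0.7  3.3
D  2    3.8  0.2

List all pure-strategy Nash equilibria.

Row against b1: payoffs 0.2, 3.3, 0.8 → best response M.
Row against b2: payoffs 4.3, 4.4, 3.1 → best response M.
Row against b3: payoffs 3.6, 0.3, 0.4 → best response U.
Column against U: payoffs 3.9, 0, 5.8 → best response b3.
Column against M: payoffs 4.2, 0.7, 3.3 → best response b1.
Column against D: payoffs 2, 3.8, 0.2 → best response b2.
Mutual best responses: (U, b3); (M, b1).

Pure-strategy Nash equilibria: (U, b3), (M, b1)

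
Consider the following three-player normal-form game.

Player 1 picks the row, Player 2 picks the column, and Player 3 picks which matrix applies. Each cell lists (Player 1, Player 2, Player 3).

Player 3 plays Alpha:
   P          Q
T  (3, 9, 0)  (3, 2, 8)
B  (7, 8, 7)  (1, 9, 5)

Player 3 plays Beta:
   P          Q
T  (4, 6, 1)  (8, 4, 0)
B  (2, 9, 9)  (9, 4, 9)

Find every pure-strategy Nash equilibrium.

Mark each player's best response to every combination of opponents' strategies; a profile where every player is best-responding is a pure Nash equilibrium.
Player 1 against (P, Alpha): payoffs 3, 7 → best response B.
Player 1 against (P, Beta): payoffs 4, 2 → best response T.
Player 1 against (Q, Alpha): payoffs 3, 1 → best response T.
Player 1 against (Q, Beta): payoffs 8, 9 → best response B.
Player 2 against (T, Alpha): payoffs 9, 2 → best response P.
Player 2 against (T, Beta): payoffs 6, 4 → best response P.
Player 2 against (B, Alpha): payoffs 8, 9 → best response Q.
Player 2 against (B, Beta): payoffs 9, 4 → best response P.
Player 3 against (T, P): payoffs 0, 1 → best response Beta.
Player 3 against (T, Q): payoffs 8, 0 → best response Alpha.
Player 3 against (B, P): payoffs 7, 9 → best response Beta.
Player 3 against (B, Q): payoffs 5, 9 → best response Beta.
Mutual best responses: (T, P, Beta).

The unique pure-strategy Nash equilibrium is (T, P, Beta).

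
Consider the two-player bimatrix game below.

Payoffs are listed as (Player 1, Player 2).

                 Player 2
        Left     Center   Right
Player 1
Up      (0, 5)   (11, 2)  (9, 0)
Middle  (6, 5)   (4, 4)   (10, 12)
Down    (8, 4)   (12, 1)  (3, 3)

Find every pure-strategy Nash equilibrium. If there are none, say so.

For each strategy profile, look for a profitable unilateral deviation.
(Up, Left): Player 1 can switch to Middle (0 → 6). Not NE.
(Up, Center): Player 1 can switch to Down (11 → 12). Not NE.
(Up, Right): Player 1 can switch to Middle (9 → 10). Not NE.
(Middle, Left): Player 1 can switch to Down (6 → 8). Not NE.
(Middle, Center): Player 1 can switch to Up (4 → 11). Not NE.
(Middle, Right): Player 1 gets 10, best alternative 9; Player 2 gets 12, best alternative 5. No profitable deviation — NE.
(Down, Left): Player 1 gets 8, best alternative 6; Player 2 gets 4, best alternative 3. No profitable deviation — NE.
(Down, Center): Player 2 can switch to Left (1 → 4). Not NE.
(The remaining 1 profile has a profitable deviation by the same check.)

The pure Nash equilibria are (Middle, Right), (Down, Left).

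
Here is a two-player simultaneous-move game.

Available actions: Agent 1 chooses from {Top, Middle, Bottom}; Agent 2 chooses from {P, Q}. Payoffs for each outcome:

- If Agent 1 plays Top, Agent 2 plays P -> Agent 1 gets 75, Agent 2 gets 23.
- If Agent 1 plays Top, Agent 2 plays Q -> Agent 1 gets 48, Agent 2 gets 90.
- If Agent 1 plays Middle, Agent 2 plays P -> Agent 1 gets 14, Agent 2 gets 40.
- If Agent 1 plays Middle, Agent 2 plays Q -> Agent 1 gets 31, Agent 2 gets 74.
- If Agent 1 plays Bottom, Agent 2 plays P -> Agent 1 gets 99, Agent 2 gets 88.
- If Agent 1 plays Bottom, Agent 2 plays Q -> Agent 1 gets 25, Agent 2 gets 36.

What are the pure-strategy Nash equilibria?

Pure-strategy Nash equilibria: (Top, Q) and (Bottom, P)

(Top, P): Agent 1 can switch to Bottom (75 → 99). Not NE.
(Top, Q): Agent 1 gets 48, best alternative 31; Agent 2 gets 90, best alternative 23. No profitable deviation — NE.
(Middle, P): Agent 1 can switch to Top (14 → 75). Not NE.
(Middle, Q): Agent 1 can switch to Top (31 → 48). Not NE.
(Bottom, P): Agent 1 gets 99, best alternative 75; Agent 2 gets 88, best alternative 36. No profitable deviation — NE.
(Bottom, Q): Agent 1 can switch to Top (25 → 48). Not NE.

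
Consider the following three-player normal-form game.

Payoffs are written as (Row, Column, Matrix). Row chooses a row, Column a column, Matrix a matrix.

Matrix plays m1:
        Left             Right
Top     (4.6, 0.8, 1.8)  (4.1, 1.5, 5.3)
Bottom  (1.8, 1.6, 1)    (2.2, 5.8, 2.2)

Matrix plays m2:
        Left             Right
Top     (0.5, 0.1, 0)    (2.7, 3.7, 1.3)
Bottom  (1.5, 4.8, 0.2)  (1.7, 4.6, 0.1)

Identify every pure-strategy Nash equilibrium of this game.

(Top, Left, m1): Column can switch to Right (0.8 → 1.5). Not NE.
(Top, Left, m2): Row can switch to Bottom (0.5 → 1.5). Not NE.
(Top, Right, m1): Row gets 4.1, best alternative 2.2; Column gets 1.5, best alternative 0.8; Matrix gets 5.3, best alternative 1.3. No profitable deviation — NE.
(Top, Right, m2): Matrix can switch to m1 (1.3 → 5.3). Not NE.
(Bottom, Left, m1): Row can switch to Top (1.8 → 4.6). Not NE.
(Bottom, Left, m2): Matrix can switch to m1 (0.2 → 1). Not NE.
(Bottom, Right, m1): Row can switch to Top (2.2 → 4.1). Not NE.
(The remaining 1 profile has a profitable deviation by the same check.)

Pure NE: (Top, Right, m1)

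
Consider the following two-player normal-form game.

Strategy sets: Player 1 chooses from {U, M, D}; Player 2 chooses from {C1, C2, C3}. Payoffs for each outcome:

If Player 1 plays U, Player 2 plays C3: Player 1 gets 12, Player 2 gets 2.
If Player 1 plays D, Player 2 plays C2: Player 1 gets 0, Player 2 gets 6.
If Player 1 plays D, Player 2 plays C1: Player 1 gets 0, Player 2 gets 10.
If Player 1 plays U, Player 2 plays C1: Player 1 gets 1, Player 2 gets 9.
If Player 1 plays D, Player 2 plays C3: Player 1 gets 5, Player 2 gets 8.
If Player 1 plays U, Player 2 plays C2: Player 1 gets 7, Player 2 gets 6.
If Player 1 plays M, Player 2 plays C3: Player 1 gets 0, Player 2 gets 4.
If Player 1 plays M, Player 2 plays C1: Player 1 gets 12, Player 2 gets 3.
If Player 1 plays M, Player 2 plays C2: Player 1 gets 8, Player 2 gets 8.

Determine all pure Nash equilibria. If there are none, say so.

The unique pure-strategy Nash equilibrium is (M, C2).

Player 1 against C1: payoffs 1, 12, 0 → best response M.
Player 1 against C2: payoffs 7, 8, 0 → best response M.
Player 1 against C3: payoffs 12, 0, 5 → best response U.
Player 2 against U: payoffs 9, 6, 2 → best response C1.
Player 2 against M: payoffs 3, 8, 4 → best response C2.
Player 2 against D: payoffs 10, 6, 8 → best response C1.
Mutual best responses: (M, C2).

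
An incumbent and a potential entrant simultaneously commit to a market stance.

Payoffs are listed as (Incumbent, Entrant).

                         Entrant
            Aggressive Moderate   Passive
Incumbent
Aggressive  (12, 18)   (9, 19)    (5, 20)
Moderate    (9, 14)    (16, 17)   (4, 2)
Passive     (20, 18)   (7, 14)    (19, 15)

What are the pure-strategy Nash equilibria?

(Aggressive, Aggressive): Incumbent can switch to Passive (12 → 20). Not NE.
(Aggressive, Moderate): Incumbent can switch to Moderate (9 → 16). Not NE.
(Aggressive, Passive): Incumbent can switch to Passive (5 → 19). Not NE.
(Moderate, Aggressive): Incumbent can switch to Aggressive (9 → 12). Not NE.
(Moderate, Moderate): Incumbent gets 16, best alternative 9; Entrant gets 17, best alternative 14. No profitable deviation — NE.
(Moderate, Passive): Incumbent can switch to Aggressive (4 → 5). Not NE.
(Passive, Aggressive): Incumbent gets 20, best alternative 12; Entrant gets 18, best alternative 15. No profitable deviation — NE.
(Passive, Moderate): Incumbent can switch to Aggressive (7 → 9). Not NE.
(Passive, Passive): Entrant can switch to Aggressive (15 → 18). Not NE.

Pure-strategy Nash equilibria: (Moderate, Moderate); (Passive, Aggressive)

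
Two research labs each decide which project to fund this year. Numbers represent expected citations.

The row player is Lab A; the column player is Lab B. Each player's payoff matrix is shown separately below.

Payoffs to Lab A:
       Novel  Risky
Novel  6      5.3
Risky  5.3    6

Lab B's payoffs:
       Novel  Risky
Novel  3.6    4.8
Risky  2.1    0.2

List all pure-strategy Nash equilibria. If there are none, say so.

There is no pure-strategy Nash equilibrium.

(Novel, Novel): Lab B can switch to Risky (3.6 → 4.8). Not NE.
(Novel, Risky): Lab A can switch to Risky (5.3 → 6). Not NE.
(Risky, Novel): Lab A can switch to Novel (5.3 → 6). Not NE.
(Risky, Risky): Lab B can switch to Novel (0.2 → 2.1). Not NE.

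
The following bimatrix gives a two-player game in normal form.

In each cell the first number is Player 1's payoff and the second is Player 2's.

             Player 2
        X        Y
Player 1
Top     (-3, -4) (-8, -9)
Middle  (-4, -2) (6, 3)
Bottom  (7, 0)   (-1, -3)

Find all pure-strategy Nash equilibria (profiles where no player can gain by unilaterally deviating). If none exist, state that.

The pure Nash equilibria are (Middle, Y), (Bottom, X).

(Top, X): Player 1 can switch to Bottom (-3 → 7). Not NE.
(Top, Y): Player 1 can switch to Middle (-8 → 6). Not NE.
(Middle, X): Player 1 can switch to Top (-4 → -3). Not NE.
(Middle, Y): Player 1 gets 6, best alternative -1; Player 2 gets 3, best alternative -2. No profitable deviation — NE.
(Bottom, X): Player 1 gets 7, best alternative -3; Player 2 gets 0, best alternative -3. No profitable deviation — NE.
(Bottom, Y): Player 1 can switch to Middle (-1 → 6). Not NE.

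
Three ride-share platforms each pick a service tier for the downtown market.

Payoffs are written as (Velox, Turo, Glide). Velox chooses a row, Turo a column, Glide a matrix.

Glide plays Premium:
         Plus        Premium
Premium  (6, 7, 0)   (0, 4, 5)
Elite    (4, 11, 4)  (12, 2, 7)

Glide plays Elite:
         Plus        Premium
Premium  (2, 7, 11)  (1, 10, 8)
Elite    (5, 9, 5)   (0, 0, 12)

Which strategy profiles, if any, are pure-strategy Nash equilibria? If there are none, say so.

(Premium, Premium, Elite) and (Elite, Plus, Elite)

Velox against (Plus, Premium): payoffs 6, 4 → best response Premium.
Velox against (Plus, Elite): payoffs 2, 5 → best response Elite.
Velox against (Premium, Premium): payoffs 0, 12 → best response Elite.
Velox against (Premium, Elite): payoffs 1, 0 → best response Premium.
Turo against (Premium, Premium): payoffs 7, 4 → best response Plus.
Turo against (Premium, Elite): payoffs 7, 10 → best response Premium.
Turo against (Elite, Premium): payoffs 11, 2 → best response Plus.
Turo against (Elite, Elite): payoffs 9, 0 → best response Plus.
Glide against (Premium, Plus): payoffs 0, 11 → best response Elite.
Glide against (Premium, Premium): payoffs 5, 8 → best response Elite.
Glide against (Elite, Plus): payoffs 4, 5 → best response Elite.
Glide against (Elite, Premium): payoffs 7, 12 → best response Elite.
Mutual best responses: (Premium, Premium, Elite); (Elite, Plus, Elite).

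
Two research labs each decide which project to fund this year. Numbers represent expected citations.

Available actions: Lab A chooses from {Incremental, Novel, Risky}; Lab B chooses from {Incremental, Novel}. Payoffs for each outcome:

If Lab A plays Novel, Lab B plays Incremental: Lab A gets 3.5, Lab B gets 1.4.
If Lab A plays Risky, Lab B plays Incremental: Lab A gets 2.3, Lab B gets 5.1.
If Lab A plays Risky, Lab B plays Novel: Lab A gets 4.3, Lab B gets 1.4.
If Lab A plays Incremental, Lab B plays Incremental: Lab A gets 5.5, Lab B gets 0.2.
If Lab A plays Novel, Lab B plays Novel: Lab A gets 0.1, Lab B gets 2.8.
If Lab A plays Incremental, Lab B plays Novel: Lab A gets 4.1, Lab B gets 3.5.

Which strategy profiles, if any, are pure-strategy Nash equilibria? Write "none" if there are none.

Lab A against Incremental: payoffs 5.5, 3.5, 2.3 → best response Incremental.
Lab A against Novel: payoffs 4.1, 0.1, 4.3 → best response Risky.
Lab B against Incremental: payoffs 0.2, 3.5 → best response Novel.
Lab B against Novel: payoffs 1.4, 2.8 → best response Novel.
Lab B against Risky: payoffs 5.1, 1.4 → best response Incremental.
No profile is a mutual best response for all players.

There is no pure-strategy Nash equilibrium.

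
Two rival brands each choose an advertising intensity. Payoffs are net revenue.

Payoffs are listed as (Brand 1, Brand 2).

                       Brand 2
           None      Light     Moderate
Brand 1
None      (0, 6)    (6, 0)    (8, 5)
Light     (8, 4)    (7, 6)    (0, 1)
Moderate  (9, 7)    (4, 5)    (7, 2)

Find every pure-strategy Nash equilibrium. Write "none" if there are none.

Pure-strategy Nash equilibria: (Light, Light), (Moderate, None)

Brand 1 against None: payoffs 0, 8, 9 → best response Moderate.
Brand 1 against Light: payoffs 6, 7, 4 → best response Light.
Brand 1 against Moderate: payoffs 8, 0, 7 → best response None.
Brand 2 against None: payoffs 6, 0, 5 → best response None.
Brand 2 against Light: payoffs 4, 6, 1 → best response Light.
Brand 2 against Moderate: payoffs 7, 5, 2 → best response None.
Mutual best responses: (Light, Light); (Moderate, None).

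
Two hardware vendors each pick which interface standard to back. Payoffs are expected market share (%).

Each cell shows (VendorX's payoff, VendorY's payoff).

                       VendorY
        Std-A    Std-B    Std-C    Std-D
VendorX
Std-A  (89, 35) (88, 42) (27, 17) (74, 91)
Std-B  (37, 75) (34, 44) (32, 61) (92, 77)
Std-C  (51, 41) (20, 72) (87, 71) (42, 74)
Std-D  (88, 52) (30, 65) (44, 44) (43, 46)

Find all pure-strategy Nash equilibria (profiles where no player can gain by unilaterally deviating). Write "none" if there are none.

For each player, find the best response to each opponent profile; mutual best responses are the pure NE.
VendorX against Std-A: payoffs 89, 37, 51, 88 → best response Std-A.
VendorX against Std-B: payoffs 88, 34, 20, 30 → best response Std-A.
VendorX against Std-C: payoffs 27, 32, 87, 44 → best response Std-C.
VendorX against Std-D: payoffs 74, 92, 42, 43 → best response Std-B.
VendorY against Std-A: payoffs 35, 42, 17, 91 → best response Std-D.
VendorY against Std-B: payoffs 75, 44, 61, 77 → best response Std-D.
VendorY against Std-C: payoffs 41, 72, 71, 74 → best response Std-D.
VendorY against Std-D: payoffs 52, 65, 44, 46 → best response Std-B.
Mutual best responses: (Std-B, Std-D).

Pure NE: (Std-B, Std-D)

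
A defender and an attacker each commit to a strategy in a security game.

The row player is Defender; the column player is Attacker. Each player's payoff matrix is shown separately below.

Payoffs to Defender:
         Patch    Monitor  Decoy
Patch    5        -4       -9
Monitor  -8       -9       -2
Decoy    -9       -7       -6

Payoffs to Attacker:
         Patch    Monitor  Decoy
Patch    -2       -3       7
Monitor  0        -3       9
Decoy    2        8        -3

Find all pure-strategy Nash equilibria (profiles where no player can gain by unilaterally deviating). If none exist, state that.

Check each profile: it is a Nash equilibrium iff no player can strictly gain by switching unilaterally.
(Patch, Patch): Attacker can switch to Decoy (-2 → 7). Not NE.
(Patch, Monitor): Attacker can switch to Patch (-3 → -2). Not NE.
(Patch, Decoy): Defender can switch to Monitor (-9 → -2). Not NE.
(Monitor, Patch): Defender can switch to Patch (-8 → 5). Not NE.
(Monitor, Monitor): Defender can switch to Patch (-9 → -4). Not NE.
(Monitor, Decoy): Defender gets -2, best alternative -6; Attacker gets 9, best alternative 0. No profitable deviation — NE.
(Decoy, Patch): Defender can switch to Patch (-9 → 5). Not NE.
(Decoy, Monitor): Defender can switch to Patch (-7 → -4). Not NE.
(Decoy, Decoy): Defender can switch to Monitor (-6 → -2). Not NE.

Pure NE: (Monitor, Decoy)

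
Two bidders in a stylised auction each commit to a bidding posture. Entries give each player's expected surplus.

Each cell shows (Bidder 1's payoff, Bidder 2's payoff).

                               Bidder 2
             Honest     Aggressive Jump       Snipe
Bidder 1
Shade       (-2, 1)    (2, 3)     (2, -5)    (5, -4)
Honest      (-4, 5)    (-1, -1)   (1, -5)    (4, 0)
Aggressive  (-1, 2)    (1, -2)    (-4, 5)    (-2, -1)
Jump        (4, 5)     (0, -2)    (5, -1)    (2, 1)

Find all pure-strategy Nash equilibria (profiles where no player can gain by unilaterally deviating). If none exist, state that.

Bidder 1 against Honest: payoffs -2, -4, -1, 4 → best response Jump.
Bidder 1 against Aggressive: payoffs 2, -1, 1, 0 → best response Shade.
Bidder 1 against Jump: payoffs 2, 1, -4, 5 → best response Jump.
Bidder 1 against Snipe: payoffs 5, 4, -2, 2 → best response Shade.
Bidder 2 against Shade: payoffs 1, 3, -5, -4 → best response Aggressive.
Bidder 2 against Honest: payoffs 5, -1, -5, 0 → best response Honest.
Bidder 2 against Aggressive: payoffs 2, -2, 5, -1 → best response Jump.
Bidder 2 against Jump: payoffs 5, -2, -1, 1 → best response Honest.
Mutual best responses: (Shade, Aggressive); (Jump, Honest).

The pure Nash equilibria are (Shade, Aggressive), (Jump, Honest).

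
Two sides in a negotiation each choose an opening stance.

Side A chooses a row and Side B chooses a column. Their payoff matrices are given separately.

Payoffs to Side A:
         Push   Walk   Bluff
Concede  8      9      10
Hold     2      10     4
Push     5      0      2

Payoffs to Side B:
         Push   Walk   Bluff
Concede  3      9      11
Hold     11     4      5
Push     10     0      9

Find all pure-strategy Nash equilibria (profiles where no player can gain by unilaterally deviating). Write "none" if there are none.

Pure NE: (Concede, Bluff)

Side A against Push: payoffs 8, 2, 5 → best response Concede.
Side A against Walk: payoffs 9, 10, 0 → best response Hold.
Side A against Bluff: payoffs 10, 4, 2 → best response Concede.
Side B against Concede: payoffs 3, 9, 11 → best response Bluff.
Side B against Hold: payoffs 11, 4, 5 → best response Push.
Side B against Push: payoffs 10, 0, 9 → best response Push.
Mutual best responses: (Concede, Bluff).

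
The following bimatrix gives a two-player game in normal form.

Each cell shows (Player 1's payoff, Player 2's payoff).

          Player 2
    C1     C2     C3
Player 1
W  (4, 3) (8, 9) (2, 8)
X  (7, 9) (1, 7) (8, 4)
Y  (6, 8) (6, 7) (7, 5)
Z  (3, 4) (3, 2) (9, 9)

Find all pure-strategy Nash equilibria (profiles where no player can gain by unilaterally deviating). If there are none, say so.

Pure-strategy Nash equilibria: (W, C2) and (X, C1) and (Z, C3)

Check each profile: it is a Nash equilibrium iff no player can strictly gain by switching unilaterally.
(W, C1): Player 1 can switch to X (4 → 7). Not NE.
(W, C2): Player 1 gets 8, best alternative 6; Player 2 gets 9, best alternative 8. No profitable deviation — NE.
(W, C3): Player 1 can switch to X (2 → 8). Not NE.
(X, C1): Player 1 gets 7, best alternative 6; Player 2 gets 9, best alternative 7. No profitable deviation — NE.
(X, C2): Player 1 can switch to W (1 → 8). Not NE.
(X, C3): Player 1 can switch to Z (8 → 9). Not NE.
(Y, C1): Player 1 can switch to X (6 → 7). Not NE.
(Y, C2): Player 1 can switch to W (6 → 8). Not NE.
(Y, C3): Player 1 can switch to X (7 → 8). Not NE.
(Z, C1): Player 1 can switch to W (3 → 4). Not NE.
(Z, C3): Player 1 gets 9, best alternative 8; Player 2 gets 9, best alternative 4. No profitable deviation — NE.
(The remaining 1 profile has a profitable deviation by the same check.)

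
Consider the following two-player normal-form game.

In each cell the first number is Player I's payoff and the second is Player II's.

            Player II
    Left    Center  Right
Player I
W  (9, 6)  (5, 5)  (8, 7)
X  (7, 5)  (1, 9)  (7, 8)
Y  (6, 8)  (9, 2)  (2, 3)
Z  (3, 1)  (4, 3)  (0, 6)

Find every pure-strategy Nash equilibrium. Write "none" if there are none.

Player I against Left: payoffs 9, 7, 6, 3 → best response W.
Player I against Center: payoffs 5, 1, 9, 4 → best response Y.
Player I against Right: payoffs 8, 7, 2, 0 → best response W.
Player II against W: payoffs 6, 5, 7 → best response Right.
Player II against X: payoffs 5, 9, 8 → best response Center.
Player II against Y: payoffs 8, 2, 3 → best response Left.
Player II against Z: payoffs 1, 3, 6 → best response Right.
Mutual best responses: (W, Right).

The unique pure-strategy Nash equilibrium is (W, Right).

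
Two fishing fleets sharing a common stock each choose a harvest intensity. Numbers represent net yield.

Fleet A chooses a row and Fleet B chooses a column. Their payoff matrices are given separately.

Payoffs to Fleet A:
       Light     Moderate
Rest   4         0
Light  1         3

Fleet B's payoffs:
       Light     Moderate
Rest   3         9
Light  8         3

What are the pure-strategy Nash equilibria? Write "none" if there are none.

Fleet A against Light: payoffs 4, 1 → best response Rest.
Fleet A against Moderate: payoffs 0, 3 → best response Light.
Fleet B against Rest: payoffs 3, 9 → best response Moderate.
Fleet B against Light: payoffs 8, 3 → best response Light.
No profile is a mutual best response for all players.

No pure-strategy Nash equilibrium.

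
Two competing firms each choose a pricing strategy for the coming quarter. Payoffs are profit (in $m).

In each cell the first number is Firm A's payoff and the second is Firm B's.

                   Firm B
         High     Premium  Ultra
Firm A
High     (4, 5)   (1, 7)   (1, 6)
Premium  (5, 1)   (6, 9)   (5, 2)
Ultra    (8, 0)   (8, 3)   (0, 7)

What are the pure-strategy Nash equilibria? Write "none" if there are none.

Mark each player's best response to every combination of opponents' strategies; a profile where every player is best-responding is a pure Nash equilibrium.
Firm A against High: payoffs 4, 5, 8 → best response Ultra.
Firm A against Premium: payoffs 1, 6, 8 → best response Ultra.
Firm A against Ultra: payoffs 1, 5, 0 → best response Premium.
Firm B against High: payoffs 5, 7, 6 → best response Premium.
Firm B against Premium: payoffs 1, 9, 2 → best response Premium.
Firm B against Ultra: payoffs 0, 3, 7 → best response Ultra.
No profile is a mutual best response for all players.

No pure-strategy Nash equilibrium.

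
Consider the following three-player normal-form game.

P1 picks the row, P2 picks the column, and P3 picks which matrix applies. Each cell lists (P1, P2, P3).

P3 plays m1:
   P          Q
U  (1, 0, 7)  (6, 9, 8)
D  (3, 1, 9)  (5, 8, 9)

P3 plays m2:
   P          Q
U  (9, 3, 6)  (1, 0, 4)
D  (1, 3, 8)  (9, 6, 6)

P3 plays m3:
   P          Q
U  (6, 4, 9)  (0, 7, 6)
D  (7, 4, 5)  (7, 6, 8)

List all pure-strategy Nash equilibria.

(U, P, m1): P1 can switch to D (1 → 3). Not NE.
(U, P, m2): P3 can switch to m1 (6 → 7). Not NE.
(U, P, m3): P1 can switch to D (6 → 7). Not NE.
(U, Q, m1): P1 gets 6, best alternative 5; P2 gets 9, best alternative 0; P3 gets 8, best alternative 6. No profitable deviation — NE.
(U, Q, m2): P1 can switch to D (1 → 9). Not NE.
(U, Q, m3): P1 can switch to D (0 → 7). Not NE.
(D, P, m1): P2 can switch to Q (1 → 8). Not NE.
(D, P, m2): P1 can switch to U (1 → 9). Not NE.
(D, P, m3): P2 can switch to Q (4 → 6). Not NE.
(The remaining 3 profiles each have a profitable deviation by the same check.)

(U, Q, m1)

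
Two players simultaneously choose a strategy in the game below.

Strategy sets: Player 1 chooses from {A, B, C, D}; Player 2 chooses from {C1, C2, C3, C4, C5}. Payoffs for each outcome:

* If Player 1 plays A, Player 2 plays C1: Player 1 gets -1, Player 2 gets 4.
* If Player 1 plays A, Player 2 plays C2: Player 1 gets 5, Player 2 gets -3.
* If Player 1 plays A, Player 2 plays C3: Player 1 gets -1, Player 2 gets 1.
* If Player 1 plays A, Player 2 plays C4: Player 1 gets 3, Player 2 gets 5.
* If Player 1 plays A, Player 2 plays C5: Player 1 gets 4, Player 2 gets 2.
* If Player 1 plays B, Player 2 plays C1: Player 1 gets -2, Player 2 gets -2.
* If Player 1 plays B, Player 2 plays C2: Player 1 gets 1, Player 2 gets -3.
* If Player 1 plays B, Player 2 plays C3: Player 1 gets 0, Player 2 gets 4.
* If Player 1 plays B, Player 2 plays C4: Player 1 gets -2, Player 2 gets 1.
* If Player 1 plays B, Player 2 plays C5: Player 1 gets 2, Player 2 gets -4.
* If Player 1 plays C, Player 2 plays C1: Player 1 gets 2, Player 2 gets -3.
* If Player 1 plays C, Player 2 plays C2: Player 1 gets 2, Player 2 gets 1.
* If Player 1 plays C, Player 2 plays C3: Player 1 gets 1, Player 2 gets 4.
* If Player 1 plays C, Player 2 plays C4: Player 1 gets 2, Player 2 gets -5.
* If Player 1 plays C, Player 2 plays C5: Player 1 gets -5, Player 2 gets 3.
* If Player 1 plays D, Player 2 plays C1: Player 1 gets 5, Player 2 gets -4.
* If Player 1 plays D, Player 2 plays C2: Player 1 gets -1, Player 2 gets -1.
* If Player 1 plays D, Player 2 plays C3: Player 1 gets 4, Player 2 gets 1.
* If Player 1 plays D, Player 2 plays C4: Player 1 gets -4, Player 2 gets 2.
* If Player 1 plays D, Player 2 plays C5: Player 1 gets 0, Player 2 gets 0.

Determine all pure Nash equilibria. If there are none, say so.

(A, C1): Player 1 can switch to C (-1 → 2). Not NE.
(A, C2): Player 2 can switch to C1 (-3 → 4). Not NE.
(A, C3): Player 1 can switch to B (-1 → 0). Not NE.
(A, C4): Player 1 gets 3, best alternative 2; Player 2 gets 5, best alternative 4. No profitable deviation — NE.
(A, C5): Player 2 can switch to C1 (2 → 4). Not NE.
(B, C1): Player 1 can switch to A (-2 → -1). Not NE.
(B, C2): Player 1 can switch to A (1 → 5). Not NE.
(B, C3): Player 1 can switch to C (0 → 1). Not NE.
(B, C4): Player 1 can switch to A (-2 → 3). Not NE.
(B, C5): Player 1 can switch to A (2 → 4). Not NE.
(C, C1): Player 1 can switch to D (2 → 5). Not NE.
(The remaining 9 profiles each have a profitable deviation by the same check.)

(A, C4)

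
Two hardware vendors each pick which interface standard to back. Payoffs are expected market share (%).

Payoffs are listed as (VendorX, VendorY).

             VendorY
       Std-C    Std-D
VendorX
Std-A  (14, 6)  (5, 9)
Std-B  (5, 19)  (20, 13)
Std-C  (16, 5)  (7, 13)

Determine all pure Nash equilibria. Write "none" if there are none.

This game has no pure Nash equilibrium.

(Std-A, Std-C): VendorX can switch to Std-C (14 → 16). Not NE.
(Std-A, Std-D): VendorX can switch to Std-B (5 → 20). Not NE.
(Std-B, Std-C): VendorX can switch to Std-A (5 → 14). Not NE.
(Std-B, Std-D): VendorY can switch to Std-C (13 → 19). Not NE.
(Std-C, Std-C): VendorY can switch to Std-D (5 → 13). Not NE.
(Std-C, Std-D): VendorX can switch to Std-B (7 → 20). Not NE.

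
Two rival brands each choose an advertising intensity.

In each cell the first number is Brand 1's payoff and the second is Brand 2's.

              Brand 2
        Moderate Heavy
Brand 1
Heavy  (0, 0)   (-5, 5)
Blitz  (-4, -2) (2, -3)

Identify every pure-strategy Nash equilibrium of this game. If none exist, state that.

For each strategy profile, look for a profitable unilateral deviation.
(Heavy, Moderate): Brand 2 can switch to Heavy (0 → 5). Not NE.
(Heavy, Heavy): Brand 1 can switch to Blitz (-5 → 2). Not NE.
(Blitz, Moderate): Brand 1 can switch to Heavy (-4 → 0). Not NE.
(Blitz, Heavy): Brand 2 can switch to Moderate (-3 → -2). Not NE.

none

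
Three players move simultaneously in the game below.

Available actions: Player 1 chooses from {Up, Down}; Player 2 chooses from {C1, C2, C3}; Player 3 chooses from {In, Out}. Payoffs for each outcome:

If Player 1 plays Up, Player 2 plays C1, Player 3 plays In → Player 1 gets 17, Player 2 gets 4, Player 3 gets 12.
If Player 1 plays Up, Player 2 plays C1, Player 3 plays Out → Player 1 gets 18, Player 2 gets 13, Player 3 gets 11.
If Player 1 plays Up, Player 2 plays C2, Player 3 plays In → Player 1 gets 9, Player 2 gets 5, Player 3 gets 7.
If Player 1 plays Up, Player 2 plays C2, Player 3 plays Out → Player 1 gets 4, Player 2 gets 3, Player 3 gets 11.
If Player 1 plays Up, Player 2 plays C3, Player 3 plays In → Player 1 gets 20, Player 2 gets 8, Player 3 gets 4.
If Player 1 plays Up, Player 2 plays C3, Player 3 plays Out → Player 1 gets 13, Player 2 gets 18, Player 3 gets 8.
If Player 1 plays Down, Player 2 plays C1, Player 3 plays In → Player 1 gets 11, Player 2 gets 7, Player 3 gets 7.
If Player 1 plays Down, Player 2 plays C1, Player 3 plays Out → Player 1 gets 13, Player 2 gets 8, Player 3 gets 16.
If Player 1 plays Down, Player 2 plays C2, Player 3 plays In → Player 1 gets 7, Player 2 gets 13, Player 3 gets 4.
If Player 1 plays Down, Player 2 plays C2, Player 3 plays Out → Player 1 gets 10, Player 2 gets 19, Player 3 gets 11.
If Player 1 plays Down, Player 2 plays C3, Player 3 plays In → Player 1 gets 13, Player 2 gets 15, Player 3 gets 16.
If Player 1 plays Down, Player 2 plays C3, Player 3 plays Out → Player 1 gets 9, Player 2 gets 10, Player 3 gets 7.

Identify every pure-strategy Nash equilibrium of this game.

Pure-strategy Nash equilibria: (Up, C3, Out), (Down, C2, Out)

For each player, find the best response to each opponent profile; mutual best responses are the pure NE.
Player 1 against (C1, In): payoffs 17, 11 → best response Up.
Player 1 against (C1, Out): payoffs 18, 13 → best response Up.
Player 1 against (C2, In): payoffs 9, 7 → best response Up.
Player 1 against (C2, Out): payoffs 4, 10 → best response Down.
Player 1 against (C3, In): payoffs 20, 13 → best response Up.
Player 1 against (C3, Out): payoffs 13, 9 → best response Up.
Player 2 against (Up, In): payoffs 4, 5, 8 → best response C3.
Player 2 against (Up, Out): payoffs 13, 3, 18 → best response C3.
Player 2 against (Down, In): payoffs 7, 13, 15 → best response C3.
Player 2 against (Down, Out): payoffs 8, 19, 10 → best response C2.
Player 3 against (Up, C1): payoffs 12, 11 → best response In.
Player 3 against (Up, C2): payoffs 7, 11 → best response Out.
Player 3 against (Up, C3): payoffs 4, 8 → best response Out.
Player 3 against (Down, C1): payoffs 7, 16 → best response Out.
Player 3 against (Down, C2): payoffs 4, 11 → best response Out.
Player 3 against (Down, C3): payoffs 16, 7 → best response In.
Mutual best responses: (Up, C3, Out); (Down, C2, Out).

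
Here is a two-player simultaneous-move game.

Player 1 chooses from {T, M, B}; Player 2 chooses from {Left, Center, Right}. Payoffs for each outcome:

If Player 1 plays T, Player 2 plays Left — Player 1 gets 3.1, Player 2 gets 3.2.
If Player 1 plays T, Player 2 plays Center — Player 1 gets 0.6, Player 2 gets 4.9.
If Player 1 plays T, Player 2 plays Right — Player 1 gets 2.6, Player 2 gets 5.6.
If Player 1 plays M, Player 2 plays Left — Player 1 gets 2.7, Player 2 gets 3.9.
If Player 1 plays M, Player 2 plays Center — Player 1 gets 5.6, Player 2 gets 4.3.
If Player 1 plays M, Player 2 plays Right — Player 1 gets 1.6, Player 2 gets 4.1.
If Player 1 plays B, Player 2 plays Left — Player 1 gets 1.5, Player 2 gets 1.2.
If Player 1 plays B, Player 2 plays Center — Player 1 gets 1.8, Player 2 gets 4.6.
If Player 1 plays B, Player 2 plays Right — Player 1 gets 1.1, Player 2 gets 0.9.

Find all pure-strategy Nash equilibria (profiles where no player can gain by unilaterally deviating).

For each player, find the best response to each opponent profile; mutual best responses are the pure NE.
Player 1 against Left: payoffs 3.1, 2.7, 1.5 → best response T.
Player 1 against Center: payoffs 0.6, 5.6, 1.8 → best response M.
Player 1 against Right: payoffs 2.6, 1.6, 1.1 → best response T.
Player 2 against T: payoffs 3.2, 4.9, 5.6 → best response Right.
Player 2 against M: payoffs 3.9, 4.3, 4.1 → best response Center.
Player 2 against B: payoffs 1.2, 4.6, 0.9 → best response Center.
Mutual best responses: (T, Right); (M, Center).

(T, Right), (M, Center)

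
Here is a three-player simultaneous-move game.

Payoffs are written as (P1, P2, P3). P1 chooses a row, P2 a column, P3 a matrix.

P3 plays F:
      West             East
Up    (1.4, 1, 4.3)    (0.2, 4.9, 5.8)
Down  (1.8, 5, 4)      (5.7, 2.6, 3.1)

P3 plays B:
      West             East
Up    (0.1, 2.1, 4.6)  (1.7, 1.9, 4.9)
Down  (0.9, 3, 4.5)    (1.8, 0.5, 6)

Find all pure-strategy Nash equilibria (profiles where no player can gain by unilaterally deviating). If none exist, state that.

The unique pure-strategy Nash equilibrium is (Down, West, B).

P1 against (West, F): payoffs 1.4, 1.8 → best response Down.
P1 against (West, B): payoffs 0.1, 0.9 → best response Down.
P1 against (East, F): payoffs 0.2, 5.7 → best response Down.
P1 against (East, B): payoffs 1.7, 1.8 → best response Down.
P2 against (Up, F): payoffs 1, 4.9 → best response East.
P2 against (Up, B): payoffs 2.1, 1.9 → best response West.
P2 against (Down, F): payoffs 5, 2.6 → best response West.
P2 against (Down, B): payoffs 3, 0.5 → best response West.
P3 against (Up, West): payoffs 4.3, 4.6 → best response B.
P3 against (Up, East): payoffs 5.8, 4.9 → best response F.
P3 against (Down, West): payoffs 4, 4.5 → best response B.
P3 against (Down, East): payoffs 3.1, 6 → best response B.
Mutual best responses: (Down, West, B).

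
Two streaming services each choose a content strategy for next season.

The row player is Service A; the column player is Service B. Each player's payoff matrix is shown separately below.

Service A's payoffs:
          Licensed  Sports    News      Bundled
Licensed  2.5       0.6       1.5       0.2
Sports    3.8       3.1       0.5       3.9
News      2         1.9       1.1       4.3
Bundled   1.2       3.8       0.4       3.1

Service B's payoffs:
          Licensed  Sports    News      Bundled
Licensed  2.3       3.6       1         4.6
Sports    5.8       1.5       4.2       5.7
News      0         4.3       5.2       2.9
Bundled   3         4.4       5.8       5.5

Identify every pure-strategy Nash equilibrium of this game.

(Sports, Licensed)

Service A against Licensed: payoffs 2.5, 3.8, 2, 1.2 → best response Sports.
Service A against Sports: payoffs 0.6, 3.1, 1.9, 3.8 → best response Bundled.
Service A against News: payoffs 1.5, 0.5, 1.1, 0.4 → best response Licensed.
Service A against Bundled: payoffs 0.2, 3.9, 4.3, 3.1 → best response News.
Service B against Licensed: payoffs 2.3, 3.6, 1, 4.6 → best response Bundled.
Service B against Sports: payoffs 5.8, 1.5, 4.2, 5.7 → best response Licensed.
Service B against News: payoffs 0, 4.3, 5.2, 2.9 → best response News.
Service B against Bundled: payoffs 3, 4.4, 5.8, 5.5 → best response News.
Mutual best responses: (Sports, Licensed).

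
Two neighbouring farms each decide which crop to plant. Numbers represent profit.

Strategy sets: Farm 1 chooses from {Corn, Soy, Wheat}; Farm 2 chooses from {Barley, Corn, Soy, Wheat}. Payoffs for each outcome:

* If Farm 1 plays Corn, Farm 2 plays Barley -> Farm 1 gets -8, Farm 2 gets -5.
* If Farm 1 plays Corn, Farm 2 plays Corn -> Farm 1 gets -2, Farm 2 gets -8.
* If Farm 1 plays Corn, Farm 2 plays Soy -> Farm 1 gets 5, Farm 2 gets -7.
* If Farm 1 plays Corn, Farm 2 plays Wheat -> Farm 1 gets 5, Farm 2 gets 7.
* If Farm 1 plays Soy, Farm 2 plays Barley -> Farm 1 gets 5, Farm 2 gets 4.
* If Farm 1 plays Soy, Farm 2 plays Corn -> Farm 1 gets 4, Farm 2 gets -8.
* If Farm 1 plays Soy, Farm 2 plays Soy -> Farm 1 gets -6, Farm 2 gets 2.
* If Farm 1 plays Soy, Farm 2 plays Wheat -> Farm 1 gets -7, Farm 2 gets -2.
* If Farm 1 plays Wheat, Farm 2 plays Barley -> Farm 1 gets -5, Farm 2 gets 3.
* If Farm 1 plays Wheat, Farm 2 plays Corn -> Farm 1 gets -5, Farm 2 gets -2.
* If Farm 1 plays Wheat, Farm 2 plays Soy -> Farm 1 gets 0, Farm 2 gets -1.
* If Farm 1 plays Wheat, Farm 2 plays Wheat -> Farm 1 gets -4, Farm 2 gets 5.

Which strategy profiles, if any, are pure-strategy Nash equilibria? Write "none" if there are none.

Farm 1 against Barley: payoffs -8, 5, -5 → best response Soy.
Farm 1 against Corn: payoffs -2, 4, -5 → best response Soy.
Farm 1 against Soy: payoffs 5, -6, 0 → best response Corn.
Farm 1 against Wheat: payoffs 5, -7, -4 → best response Corn.
Farm 2 against Corn: payoffs -5, -8, -7, 7 → best response Wheat.
Farm 2 against Soy: payoffs 4, -8, 2, -2 → best response Barley.
Farm 2 against Wheat: payoffs 3, -2, -1, 5 → best response Wheat.
Mutual best responses: (Corn, Wheat); (Soy, Barley).

(Corn, Wheat); (Soy, Barley)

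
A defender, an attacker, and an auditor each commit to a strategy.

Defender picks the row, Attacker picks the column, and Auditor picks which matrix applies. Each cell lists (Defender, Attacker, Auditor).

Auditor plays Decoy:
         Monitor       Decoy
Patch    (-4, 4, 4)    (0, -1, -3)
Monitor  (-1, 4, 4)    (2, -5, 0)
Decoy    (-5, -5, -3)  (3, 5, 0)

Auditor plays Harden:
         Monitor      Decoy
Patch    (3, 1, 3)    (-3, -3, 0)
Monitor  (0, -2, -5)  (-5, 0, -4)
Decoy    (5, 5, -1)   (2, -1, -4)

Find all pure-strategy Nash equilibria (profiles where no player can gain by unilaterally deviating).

Defender against (Monitor, Decoy): payoffs -4, -1, -5 → best response Monitor.
Defender against (Monitor, Harden): payoffs 3, 0, 5 → best response Decoy.
Defender against (Decoy, Decoy): payoffs 0, 2, 3 → best response Decoy.
Defender against (Decoy, Harden): payoffs -3, -5, 2 → best response Decoy.
Attacker against (Patch, Decoy): payoffs 4, -1 → best response Monitor.
Attacker against (Patch, Harden): payoffs 1, -3 → best response Monitor.
Attacker against (Monitor, Decoy): payoffs 4, -5 → best response Monitor.
Attacker against (Monitor, Harden): payoffs -2, 0 → best response Decoy.
Attacker against (Decoy, Decoy): payoffs -5, 5 → best response Decoy.
Attacker against (Decoy, Harden): payoffs 5, -1 → best response Monitor.
Auditor against (Patch, Monitor): payoffs 4, 3 → best response Decoy.
Auditor against (Patch, Decoy): payoffs -3, 0 → best response Harden.
Auditor against (Monitor, Monitor): payoffs 4, -5 → best response Decoy.
Auditor against (Monitor, Decoy): payoffs 0, -4 → best response Decoy.
Auditor against (Decoy, Monitor): payoffs -3, -1 → best response Harden.
Auditor against (Decoy, Decoy): payoffs 0, -4 → best response Decoy.
Mutual best responses: (Monitor, Monitor, Decoy); (Decoy, Monitor, Harden); (Decoy, Decoy, Decoy).

The pure Nash equilibria are (Monitor, Monitor, Decoy) and (Decoy, Monitor, Harden) and (Decoy, Decoy, Decoy).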